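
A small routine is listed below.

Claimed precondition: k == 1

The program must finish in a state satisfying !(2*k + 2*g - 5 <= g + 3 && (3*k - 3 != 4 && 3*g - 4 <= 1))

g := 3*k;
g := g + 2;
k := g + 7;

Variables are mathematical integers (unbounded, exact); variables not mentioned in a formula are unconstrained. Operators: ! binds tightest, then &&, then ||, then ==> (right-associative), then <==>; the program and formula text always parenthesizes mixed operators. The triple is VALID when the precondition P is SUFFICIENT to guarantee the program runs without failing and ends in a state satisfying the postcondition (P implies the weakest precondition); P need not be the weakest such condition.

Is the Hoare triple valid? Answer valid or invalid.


Working backward. After the program, the postcondition !(2*k + 2*g - 5 <= g + 3 && (3*k - 3 != 4 && 3*g - 4 <= 1)) must hold; in canonical form it is !(g + 2*k <= 8 && 3*k != 7 && 3*g <= 5).
Before k := g + 7: !(3*g <= -6 && 3*g != -14 && 3*g <= 5)
Before g := g + 2: !(3*g <= -12 && 3*g != -20 && 3*g <= -1)
Before g := 3*k: !(9*k <= -12 && 9*k != -20 && 9*k <= -1)
The weakest precondition is !(9*k <= -12 && 9*k != -20 && 9*k <= -1).
Check whether k == 1 implies it.
Every state satisfying the precondition satisfies the weakest precondition: the implication holds.
Answer: valid


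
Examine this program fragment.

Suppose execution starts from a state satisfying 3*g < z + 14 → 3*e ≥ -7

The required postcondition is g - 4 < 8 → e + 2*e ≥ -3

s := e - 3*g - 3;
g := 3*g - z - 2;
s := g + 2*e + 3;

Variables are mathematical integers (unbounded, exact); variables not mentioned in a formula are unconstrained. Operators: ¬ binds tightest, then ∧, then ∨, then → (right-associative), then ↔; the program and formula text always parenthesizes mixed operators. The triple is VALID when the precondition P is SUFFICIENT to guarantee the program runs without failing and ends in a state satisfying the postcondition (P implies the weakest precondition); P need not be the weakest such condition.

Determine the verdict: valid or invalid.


Working backward. After the program, the postcondition g - 4 < 8 → e + 2*e ≥ -3 must hold; in canonical form it is g < 12 → 3*e ≥ -3.
Before s := g + 2*e + 3: g < 12 → 3*e ≥ -3
Before g := 3*g - z - 2: 3*g < z + 14 → 3*e ≥ -3
Before s := e - 3*g - 3: 3*g < z + 14 → 3*e ≥ -3
The weakest precondition is 3*g < z + 14 → 3*e ≥ -3.
Check whether 3*g < z + 14 → 3*e ≥ -7 implies it.
Countermodel: at the initial state e = -2, g = 0, z = -13, the precondition holds but the weakest precondition fails.
Answer: invalid


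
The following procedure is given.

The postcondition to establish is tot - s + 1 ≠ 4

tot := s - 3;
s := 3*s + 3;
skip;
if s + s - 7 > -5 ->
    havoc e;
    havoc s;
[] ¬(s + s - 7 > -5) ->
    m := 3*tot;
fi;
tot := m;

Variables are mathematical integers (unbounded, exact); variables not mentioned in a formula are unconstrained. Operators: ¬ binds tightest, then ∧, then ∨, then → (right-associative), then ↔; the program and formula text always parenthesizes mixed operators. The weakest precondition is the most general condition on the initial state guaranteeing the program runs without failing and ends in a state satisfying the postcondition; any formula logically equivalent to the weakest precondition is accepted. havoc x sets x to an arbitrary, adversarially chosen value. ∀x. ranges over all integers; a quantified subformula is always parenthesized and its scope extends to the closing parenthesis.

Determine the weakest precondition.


Working backward. After the program, the postcondition tot - s + 1 ≠ 4 must hold; in canonical form it is tot ≠ s + 3.
Before tot := m: m ≠ s + 3
Then branch requires ∀s_1. m ≠ s_1 + 3; else branch requires 3*tot ≠ s + 3.
Before the if: (2*s > 2 → (∀s_1. m ≠ s_1 + 3)) ∧ ((¬(2*s > 2)) → 3*tot ≠ s + 3)
Before skip: (2*s > 2 → (∀s_1. m ≠ s_1 + 3)) ∧ ((¬(2*s > 2)) → 3*tot ≠ s + 3)
Before s := 3*s + 3: (6*s > -4 → (∀s_1. m ≠ s_1 + 3)) ∧ ((¬(6*s > -4)) → 3*tot ≠ 3*s + 6)
Before tot := s - 3: 6*s > -4 → (∀s_1. m ≠ s_1 + 3)
Answer: WP = 6*s > -4 → (∀s_1. m ≠ s_1 + 3)


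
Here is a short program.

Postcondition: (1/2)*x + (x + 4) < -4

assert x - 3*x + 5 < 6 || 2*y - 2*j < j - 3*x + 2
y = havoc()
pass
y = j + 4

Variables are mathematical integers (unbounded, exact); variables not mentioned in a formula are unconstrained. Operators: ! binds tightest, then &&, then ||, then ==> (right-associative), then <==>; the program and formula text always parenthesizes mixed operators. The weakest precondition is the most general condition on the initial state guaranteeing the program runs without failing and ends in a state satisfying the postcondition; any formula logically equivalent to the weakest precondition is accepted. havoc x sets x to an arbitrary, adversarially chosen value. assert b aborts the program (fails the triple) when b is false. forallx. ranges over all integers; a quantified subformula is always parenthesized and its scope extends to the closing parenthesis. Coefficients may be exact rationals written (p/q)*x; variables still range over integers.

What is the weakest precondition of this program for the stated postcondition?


Working backward. After the program, the postcondition (1/2)*x + (x + 4) < -4 must hold; in canonical form it is (3/2)*x < -8.
Before y := j + 4: (3/2)*x < -8
Before skip: (3/2)*x < -8
Before havoc y: (3/2)*x < -8
Before assert x - 3*x + 5 < 6 || 2*y - 2*j < j - 3*x + 2: (2*x > -1 || 3*x + 2*y < 3*j + 2) && (3/2)*x < -8
Answer: WP = (2*x > -1 || 3*x + 2*y < 3*j + 2) && (3/2)*x < -8


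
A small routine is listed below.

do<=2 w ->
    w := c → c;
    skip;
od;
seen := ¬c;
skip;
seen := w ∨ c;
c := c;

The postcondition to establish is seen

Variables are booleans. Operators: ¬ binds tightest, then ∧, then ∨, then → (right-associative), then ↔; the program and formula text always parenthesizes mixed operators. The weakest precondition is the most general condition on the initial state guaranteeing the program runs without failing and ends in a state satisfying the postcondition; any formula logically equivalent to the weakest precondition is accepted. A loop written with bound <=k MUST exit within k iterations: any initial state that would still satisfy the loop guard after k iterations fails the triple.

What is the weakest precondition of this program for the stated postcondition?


Working backward. After the program, seen must hold.
Before c := c: seen
Before seen := w ∨ c: w ∨ c
Before skip: w ∨ c
Before seen := ¬c: w ∨ c
Before the loop (bound <=2), unroll the exhaustion recursion (WP_0 = exit-now case; WP_j = one more guarded iteration, up to j = 2):
  WP_0: (¬w) ∧ (w ∨ c)
  WP_1: (¬w) ∧ ((¬w) → (w ∨ c))
  WP_2: (¬w) ∧ ((¬w) → (w ∨ c))
So before the loop: (¬w) ∧ ((¬w) → (w ∨ c))
Answer: WP = (¬w) ∧ ((¬w) → (w ∨ c))


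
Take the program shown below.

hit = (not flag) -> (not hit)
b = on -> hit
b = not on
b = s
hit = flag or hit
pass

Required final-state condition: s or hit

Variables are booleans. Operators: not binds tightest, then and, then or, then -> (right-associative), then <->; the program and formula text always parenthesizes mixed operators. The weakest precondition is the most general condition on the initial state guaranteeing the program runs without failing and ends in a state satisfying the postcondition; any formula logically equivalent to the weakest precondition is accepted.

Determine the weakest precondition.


Working backward. After the program, s or hit must hold.
Before skip: s or hit
Before hit := flag or hit: s or flag or hit
Before b := s: s or flag or hit
Before b := not on: s or flag or hit
Before b := on -> hit: s or flag or hit
Before hit := (not flag) -> (not hit): s or flag or ((not flag) -> (not hit))
Answer: WP = s or flag or ((not flag) -> (not hit))


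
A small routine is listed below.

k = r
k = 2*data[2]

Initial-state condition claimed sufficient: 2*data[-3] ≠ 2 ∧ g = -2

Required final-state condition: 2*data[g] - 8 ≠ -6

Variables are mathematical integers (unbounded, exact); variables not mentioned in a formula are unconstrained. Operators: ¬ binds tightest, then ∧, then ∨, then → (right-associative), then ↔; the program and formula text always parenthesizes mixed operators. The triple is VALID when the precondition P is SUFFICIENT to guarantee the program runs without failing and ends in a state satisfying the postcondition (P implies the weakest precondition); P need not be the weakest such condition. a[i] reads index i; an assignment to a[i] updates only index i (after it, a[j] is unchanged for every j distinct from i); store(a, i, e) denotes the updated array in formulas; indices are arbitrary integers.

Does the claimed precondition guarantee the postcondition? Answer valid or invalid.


Working backward. After the program, the postcondition 2*data[g] - 8 ≠ -6 must hold; in canonical form it is 2*data[g] ≠ 2.
Before k := 2*data[2]: 2*data[g] ≠ 2
Before k := r: 2*data[g] ≠ 2
The weakest precondition is 2*data[g] ≠ 2.
Check whether 2*data[-3] ≠ 2 ∧ g = -2 implies it.
Countermodel: at the initial state data = {[-3] = 2, [-2] = 1, elsewhere 2}, g = -2, the precondition holds but the weakest precondition fails.
Answer: invalid


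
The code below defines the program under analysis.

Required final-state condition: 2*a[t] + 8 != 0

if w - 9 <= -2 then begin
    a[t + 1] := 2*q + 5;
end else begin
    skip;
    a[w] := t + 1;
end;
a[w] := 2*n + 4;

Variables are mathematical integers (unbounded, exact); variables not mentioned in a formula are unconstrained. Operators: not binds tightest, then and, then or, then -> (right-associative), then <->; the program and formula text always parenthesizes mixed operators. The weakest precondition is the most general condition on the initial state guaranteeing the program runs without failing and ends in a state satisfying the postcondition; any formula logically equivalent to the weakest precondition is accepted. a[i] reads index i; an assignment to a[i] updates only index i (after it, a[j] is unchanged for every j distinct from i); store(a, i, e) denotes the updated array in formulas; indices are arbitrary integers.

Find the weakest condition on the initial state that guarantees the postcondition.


Working backward. After the program, the postcondition 2*a[t] + 8 != 0 must hold; in canonical form it is 2*a[t] != -8.
Before a[w] := 2*n + 4: 2*store(a, w, 2*n + 4)[t] != -8
Then branch requires 2*store(store(a, t + 1, 2*q + 5), w, 2*n + 4)[t] != -8; else branch requires 2*store(store(a, w, t + 1), w, 2*n + 4)[t] != -8.
Before the if: (w <= 7 -> 2*store(store(a, t + 1, 2*q + 5), w, 2*n + 4)[t] != -8) and ((not (w <= 7)) -> 2*store(store(a, w, t + 1), w, 2*n + 4)[t] != -8)
Answer: WP = (w <= 7 -> 2*store(store(a, t + 1, 2*q + 5), w, 2*n + 4)[t] != -8) and ((not (w <= 7)) -> 2*store(store(a, w, t + 1), w, 2*n + 4)[t] != -8)


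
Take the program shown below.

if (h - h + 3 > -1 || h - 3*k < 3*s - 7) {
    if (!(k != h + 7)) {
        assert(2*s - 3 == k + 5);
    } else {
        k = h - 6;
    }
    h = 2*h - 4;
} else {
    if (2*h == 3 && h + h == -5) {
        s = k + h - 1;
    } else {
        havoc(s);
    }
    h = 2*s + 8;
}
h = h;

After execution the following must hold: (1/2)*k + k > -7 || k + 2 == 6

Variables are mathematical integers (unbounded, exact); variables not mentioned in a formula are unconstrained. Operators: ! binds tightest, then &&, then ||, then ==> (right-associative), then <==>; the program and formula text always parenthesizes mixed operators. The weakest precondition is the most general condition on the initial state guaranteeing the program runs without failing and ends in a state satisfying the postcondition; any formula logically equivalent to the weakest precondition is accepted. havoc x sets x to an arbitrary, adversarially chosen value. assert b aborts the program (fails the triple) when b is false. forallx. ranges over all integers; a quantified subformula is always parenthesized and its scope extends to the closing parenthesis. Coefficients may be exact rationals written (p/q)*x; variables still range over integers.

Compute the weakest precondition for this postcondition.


Working backward. After the program, the postcondition (1/2)*k + k > -7 || k + 2 == 6 must hold; in canonical form it is (3/2)*k > -7 || k == 4.
Before h := h: (3/2)*k > -7 || k == 4
Then branch requires ((!(k != h + 7)) ==> (2*s == k + 8 && ((3/2)*k > -7 || k == 4))) && (k != h + 7 ==> ((3/2)*h > 2 || h == 10)); else branch requires ((2*h == 3 && 2*h == -5) ==> ((3/2)*k > -7 || k == 4)) && ((!(2*h == 3 && 2*h == -5)) ==> ((3/2)*k > -7 || k == 4)).
Before the if: ((!(k != h + 7)) ==> (2*s == k + 8 && ((3/2)*k > -7 || k == 4))) && (k != h + 7 ==> ((3/2)*h > 2 || h == 10))
Answer: WP = ((!(k != h + 7)) ==> (2*s == k + 8 && ((3/2)*k > -7 || k == 4))) && (k != h + 7 ==> ((3/2)*h > 2 || h == 10))


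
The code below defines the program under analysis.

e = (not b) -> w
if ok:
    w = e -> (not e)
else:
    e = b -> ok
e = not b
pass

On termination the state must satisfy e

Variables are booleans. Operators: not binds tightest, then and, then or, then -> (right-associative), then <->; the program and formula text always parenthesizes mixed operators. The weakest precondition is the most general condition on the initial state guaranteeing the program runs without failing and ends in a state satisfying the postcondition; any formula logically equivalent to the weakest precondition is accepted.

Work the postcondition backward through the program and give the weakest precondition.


Working backward. After the program, e must hold.
Before skip: e
Before e := not b: not b
Then branch requires not b; else branch requires not b.
Before the if: (ok -> (not b)) and ((not ok) -> (not b))
Before e := (not b) -> w: (ok -> (not b)) and ((not ok) -> (not b))
Answer: WP = (ok -> (not b)) and ((not ok) -> (not b))


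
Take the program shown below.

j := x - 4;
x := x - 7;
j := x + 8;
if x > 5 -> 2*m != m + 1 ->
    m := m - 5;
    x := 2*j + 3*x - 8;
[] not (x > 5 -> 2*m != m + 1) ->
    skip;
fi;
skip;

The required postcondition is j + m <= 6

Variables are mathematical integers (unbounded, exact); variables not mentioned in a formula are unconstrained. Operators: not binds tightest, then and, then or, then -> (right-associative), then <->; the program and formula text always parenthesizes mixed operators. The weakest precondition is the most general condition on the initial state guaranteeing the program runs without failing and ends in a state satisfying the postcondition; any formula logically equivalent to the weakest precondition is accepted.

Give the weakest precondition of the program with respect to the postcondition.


Working backward. After the program, j + m <= 6 must hold.
Before skip: j + m <= 6
Then branch requires j + m <= 11; else branch requires j + m <= 6.
Before the if: ((x > 5 -> m != 1) -> j + m <= 11) and ((not (x > 5 -> m != 1)) -> j + m <= 6)
Before j := x + 8: ((x > 5 -> m != 1) -> m + x <= 3) and ((not (x > 5 -> m != 1)) -> m + x <= -2)
Before x := x - 7: ((x > 12 -> m != 1) -> m + x <= 10) and ((not (x > 12 -> m != 1)) -> m + x <= 5)
Before j := x - 4: ((x > 12 -> m != 1) -> m + x <= 10) and ((not (x > 12 -> m != 1)) -> m + x <= 5)
Answer: WP = ((x > 12 -> m != 1) -> m + x <= 10) and ((not (x > 12 -> m != 1)) -> m + x <= 5)


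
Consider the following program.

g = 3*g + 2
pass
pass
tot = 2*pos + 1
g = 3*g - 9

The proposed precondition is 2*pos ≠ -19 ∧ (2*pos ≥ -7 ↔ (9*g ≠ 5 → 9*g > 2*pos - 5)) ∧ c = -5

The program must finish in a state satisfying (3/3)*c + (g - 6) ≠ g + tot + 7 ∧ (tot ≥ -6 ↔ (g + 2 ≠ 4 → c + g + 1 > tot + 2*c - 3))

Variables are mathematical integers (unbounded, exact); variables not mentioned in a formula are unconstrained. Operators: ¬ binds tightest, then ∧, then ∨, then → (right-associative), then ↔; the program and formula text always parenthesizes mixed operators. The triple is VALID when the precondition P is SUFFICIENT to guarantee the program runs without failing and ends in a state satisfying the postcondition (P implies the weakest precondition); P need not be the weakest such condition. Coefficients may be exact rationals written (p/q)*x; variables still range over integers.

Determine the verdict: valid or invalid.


Working backward. After the program, the postcondition (3/3)*c + (g - 6) ≠ g + tot + 7 ∧ (tot ≥ -6 ↔ (g + 2 ≠ 4 → c + g + 1 > tot + 2*c - 3)) must hold; in canonical form it is c ≠ tot + 13 ∧ (tot ≥ -6 ↔ (g ≠ 2 → g > c + tot - 4)).
Before g := 3*g - 9: c ≠ tot + 13 ∧ (tot ≥ -6 ↔ (3*g ≠ 11 → 3*g > c + tot + 5))
Before tot := 2*pos + 1: c ≠ 2*pos + 14 ∧ (2*pos ≥ -7 ↔ (3*g ≠ 11 → 3*g > c + 2*pos + 6))
Before skip: c ≠ 2*pos + 14 ∧ (2*pos ≥ -7 ↔ (3*g ≠ 11 → 3*g > c + 2*pos + 6))
Before skip: c ≠ 2*pos + 14 ∧ (2*pos ≥ -7 ↔ (3*g ≠ 11 → 3*g > c + 2*pos + 6))
Before g := 3*g + 2: c ≠ 2*pos + 14 ∧ (2*pos ≥ -7 ↔ (9*g ≠ 5 → 9*g > c + 2*pos))
The weakest precondition is c ≠ 2*pos + 14 ∧ (2*pos ≥ -7 ↔ (9*g ≠ 5 → 9*g > c + 2*pos)).
Check whether 2*pos ≠ -19 ∧ (2*pos ≥ -7 ↔ (9*g ≠ 5 → 9*g > 2*pos - 5)) ∧ c = -5 implies it.
Every state satisfying the precondition satisfies the weakest precondition: the implication holds.
Answer: valid


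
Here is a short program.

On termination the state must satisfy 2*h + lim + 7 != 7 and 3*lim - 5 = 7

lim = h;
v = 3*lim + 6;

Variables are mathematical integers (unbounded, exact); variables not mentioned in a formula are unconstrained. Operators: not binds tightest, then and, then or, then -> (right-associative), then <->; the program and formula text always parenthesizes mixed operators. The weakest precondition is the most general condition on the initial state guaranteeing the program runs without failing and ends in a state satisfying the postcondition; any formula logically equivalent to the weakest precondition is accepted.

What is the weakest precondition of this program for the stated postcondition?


Working backward. After the program, the postcondition 2*h + lim + 7 != 7 and 3*lim - 5 = 7 must hold; in canonical form it is 2*h + lim != 0 and 3*lim = 12.
Before v := 3*lim + 6: 2*h + lim != 0 and 3*lim = 12
Before lim := h: 3*h != 0 and 3*h = 12
Answer: WP = 3*h != 0 and 3*h = 12


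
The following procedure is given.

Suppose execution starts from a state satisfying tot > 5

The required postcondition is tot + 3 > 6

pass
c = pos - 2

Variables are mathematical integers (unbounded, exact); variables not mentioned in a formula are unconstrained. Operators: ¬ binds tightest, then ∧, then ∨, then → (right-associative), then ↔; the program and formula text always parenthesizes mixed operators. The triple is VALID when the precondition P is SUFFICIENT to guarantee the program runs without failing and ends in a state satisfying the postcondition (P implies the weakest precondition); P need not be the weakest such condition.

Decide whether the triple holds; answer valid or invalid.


Working backward. After the program, the postcondition tot + 3 > 6 must hold; in canonical form it is tot > 3.
Before c := pos - 2: tot > 3
Before skip: tot > 3
The weakest precondition is tot > 3.
Check whether tot > 5 implies it.
Every state satisfying the precondition satisfies the weakest precondition: the implication holds.
Answer: valid


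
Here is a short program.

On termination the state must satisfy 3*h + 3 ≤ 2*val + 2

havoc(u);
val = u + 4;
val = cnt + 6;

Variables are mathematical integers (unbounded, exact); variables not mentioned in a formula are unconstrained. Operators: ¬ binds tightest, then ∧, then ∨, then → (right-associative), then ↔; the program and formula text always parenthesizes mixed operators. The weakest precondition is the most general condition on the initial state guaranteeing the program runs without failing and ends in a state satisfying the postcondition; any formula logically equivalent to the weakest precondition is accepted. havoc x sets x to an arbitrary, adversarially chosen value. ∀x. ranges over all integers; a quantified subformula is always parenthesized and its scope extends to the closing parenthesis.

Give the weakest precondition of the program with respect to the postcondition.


Working backward. After the program, the postcondition 3*h + 3 ≤ 2*val + 2 must hold; in canonical form it is 3*h ≤ 2*val - 1.
Before val := cnt + 6: 3*h ≤ 2*cnt + 11
Before val := u + 4: 3*h ≤ 2*cnt + 11
Before havoc u: 3*h ≤ 2*cnt + 11
Answer: WP = 3*h ≤ 2*cnt + 11


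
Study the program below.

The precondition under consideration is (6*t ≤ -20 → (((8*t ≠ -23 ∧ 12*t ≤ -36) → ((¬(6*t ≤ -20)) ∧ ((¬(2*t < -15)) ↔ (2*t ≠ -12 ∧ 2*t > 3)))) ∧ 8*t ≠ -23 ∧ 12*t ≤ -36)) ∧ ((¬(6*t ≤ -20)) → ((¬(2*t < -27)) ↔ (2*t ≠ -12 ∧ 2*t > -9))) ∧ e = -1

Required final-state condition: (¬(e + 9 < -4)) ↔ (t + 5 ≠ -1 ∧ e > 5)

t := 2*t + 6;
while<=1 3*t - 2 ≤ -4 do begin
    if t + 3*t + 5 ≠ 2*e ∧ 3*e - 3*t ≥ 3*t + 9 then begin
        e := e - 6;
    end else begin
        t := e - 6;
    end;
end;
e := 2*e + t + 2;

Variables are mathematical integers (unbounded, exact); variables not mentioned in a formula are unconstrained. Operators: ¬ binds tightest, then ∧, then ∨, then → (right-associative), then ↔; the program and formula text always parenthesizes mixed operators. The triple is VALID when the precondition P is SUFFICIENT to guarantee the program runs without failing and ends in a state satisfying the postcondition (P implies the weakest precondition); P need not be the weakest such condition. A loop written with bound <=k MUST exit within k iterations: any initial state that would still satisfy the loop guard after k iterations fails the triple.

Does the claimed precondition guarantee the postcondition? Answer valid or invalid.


Working backward. After the program, the postcondition (¬(e + 9 < -4)) ↔ (t + 5 ≠ -1 ∧ e > 5) must hold; in canonical form it is (¬(e < -13)) ↔ (t ≠ -6 ∧ e > 5).
Before e := 2*e + t + 2: (¬(2*e + t < -15)) ↔ (t ≠ -6 ∧ 2*e + t > 3)
Before the loop (bound <=1), unroll the exhaustion recursion (WP_0 = exit-now case; WP_j = one more guarded iteration, up to j = 1):
  WP_0: (¬(3*t ≤ -2)) ∧ ((¬(2*e + t < -15)) ↔ (t ≠ -6 ∧ 2*e + t > 3))
  WP_1: (3*t ≤ -2 → (((4*t ≠ 2*e - 5 ∧ 3*e ≥ 6*t + 9) → ((¬(3*t ≤ -2)) ∧ ((¬(2*e + t < -3)) ↔ (t ≠ -6 ∧ 2*e + t > 15)))) ∧ ((¬(4*t ≠ 2*e - 5 ∧ 3*e ≥ 6*t + 9)) → ((¬(3*e ≤ 16)) ∧ ((¬(3*e < -9)) ↔ (e ≠ 0 ∧ 3*e > 9)))))) ∧ ((¬(3*t ≤ -2)) → ((¬(2*e + t < -15)) ↔ (t ≠ -6 ∧ 2*e + t > 3)))
So before the loop: (3*t ≤ -2 → (((4*t ≠ 2*e - 5 ∧ 3*e ≥ 6*t + 9) → ((¬(3*t ≤ -2)) ∧ ((¬(2*e + t < -3)) ↔ (t ≠ -6 ∧ 2*e + t > 15)))) ∧ ((¬(4*t ≠ 2*e - 5 ∧ 3*e ≥ 6*t + 9)) → ((¬(3*e ≤ 16)) ∧ ((¬(3*e < -9)) ↔ (e ≠ 0 ∧ 3*e > 9)))))) ∧ ((¬(3*t ≤ -2)) → ((¬(2*e + t < -15)) ↔ (t ≠ -6 ∧ 2*e + t > 3)))
Before t := 2*t + 6: (6*t ≤ -20 → (((8*t ≠ 2*e - 29 ∧ 3*e ≥ 12*t + 45) → ((¬(6*t ≤ -20)) ∧ ((¬(2*e + 2*t < -9)) ↔ (2*t ≠ -12 ∧ 2*e + 2*t > 9)))) ∧ ((¬(8*t ≠ 2*e - 29 ∧ 3*e ≥ 12*t + 45)) → ((¬(3*e ≤ 16)) ∧ ((¬(3*e < -9)) ↔ (e ≠ 0 ∧ 3*e > 9)))))) ∧ ((¬(6*t ≤ -20)) → ((¬(2*e + 2*t < -21)) ↔ (2*t ≠ -12 ∧ 2*e + 2*t > -3)))
The weakest precondition is (6*t ≤ -20 → (((8*t ≠ 2*e - 29 ∧ 3*e ≥ 12*t + 45) → ((¬(6*t ≤ -20)) ∧ ((¬(2*e + 2*t < -9)) ↔ (2*t ≠ -12 ∧ 2*e + 2*t > 9)))) ∧ ((¬(8*t ≠ 2*e - 29 ∧ 3*e ≥ 12*t + 45)) → ((¬(3*e ≤ 16)) ∧ ((¬(3*e < -9)) ↔ (e ≠ 0 ∧ 3*e > 9)))))) ∧ ((¬(6*t ≤ -20)) → ((¬(2*e + 2*t < -21)) ↔ (2*t ≠ -12 ∧ 2*e + 2*t > -3))).
Check whether (6*t ≤ -20 → (((8*t ≠ -23 ∧ 12*t ≤ -36) → ((¬(6*t ≤ -20)) ∧ ((¬(2*t < -15)) ↔ (2*t ≠ -12 ∧ 2*t > 3)))) ∧ 8*t ≠ -23 ∧ 12*t ≤ -36)) ∧ ((¬(6*t ≤ -20)) → ((¬(2*t < -27)) ↔ (2*t ≠ -12 ∧ 2*t > -9))) ∧ e = -1 implies it.
Countermodel: at the initial state e = -1, t = -1, the precondition holds but the weakest precondition fails.
Answer: invalid


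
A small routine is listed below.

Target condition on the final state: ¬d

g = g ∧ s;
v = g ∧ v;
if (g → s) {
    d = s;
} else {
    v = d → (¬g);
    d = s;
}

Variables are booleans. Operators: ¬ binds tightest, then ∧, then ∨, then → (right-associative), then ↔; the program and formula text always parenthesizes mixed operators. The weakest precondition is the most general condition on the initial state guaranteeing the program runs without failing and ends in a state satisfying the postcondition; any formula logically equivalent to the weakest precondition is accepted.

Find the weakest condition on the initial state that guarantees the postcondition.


Working backward. After the program, ¬d must hold.
Then branch requires ¬s; else branch requires ¬s.
Before the if: ((g → s) → (¬s)) ∧ ((¬(g → s)) → (¬s))
Before v := g ∧ v: ((g → s) → (¬s)) ∧ ((¬(g → s)) → (¬s))
Before g := g ∧ s: (((g ∧ s) → s) → (¬s)) ∧ ((¬((g ∧ s) → s)) → (¬s))
Answer: WP = (((g ∧ s) → s) → (¬s)) ∧ ((¬((g ∧ s) → s)) → (¬s))


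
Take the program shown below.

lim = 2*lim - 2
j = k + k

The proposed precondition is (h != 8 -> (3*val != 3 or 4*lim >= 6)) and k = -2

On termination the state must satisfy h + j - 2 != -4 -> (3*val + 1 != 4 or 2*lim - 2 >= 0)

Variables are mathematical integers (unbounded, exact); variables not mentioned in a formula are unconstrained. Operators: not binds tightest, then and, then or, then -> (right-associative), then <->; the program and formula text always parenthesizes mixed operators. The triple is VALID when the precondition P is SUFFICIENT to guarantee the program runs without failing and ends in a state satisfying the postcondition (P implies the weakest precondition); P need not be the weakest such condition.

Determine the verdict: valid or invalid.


Working backward. After the program, the postcondition h + j - 2 != -4 -> (3*val + 1 != 4 or 2*lim - 2 >= 0) must hold; in canonical form it is h + j != -2 -> (3*val != 3 or 2*lim >= 2).
Before j := k + k: h + 2*k != -2 -> (3*val != 3 or 2*lim >= 2)
Before lim := 2*lim - 2: h + 2*k != -2 -> (3*val != 3 or 4*lim >= 6)
The weakest precondition is h + 2*k != -2 -> (3*val != 3 or 4*lim >= 6).
Check whether (h != 8 -> (3*val != 3 or 4*lim >= 6)) and k = -2 implies it.
Countermodel: at the initial state h = 8, k = -2, lim = 1, val = 1, the precondition holds but the weakest precondition fails.
Answer: invalid


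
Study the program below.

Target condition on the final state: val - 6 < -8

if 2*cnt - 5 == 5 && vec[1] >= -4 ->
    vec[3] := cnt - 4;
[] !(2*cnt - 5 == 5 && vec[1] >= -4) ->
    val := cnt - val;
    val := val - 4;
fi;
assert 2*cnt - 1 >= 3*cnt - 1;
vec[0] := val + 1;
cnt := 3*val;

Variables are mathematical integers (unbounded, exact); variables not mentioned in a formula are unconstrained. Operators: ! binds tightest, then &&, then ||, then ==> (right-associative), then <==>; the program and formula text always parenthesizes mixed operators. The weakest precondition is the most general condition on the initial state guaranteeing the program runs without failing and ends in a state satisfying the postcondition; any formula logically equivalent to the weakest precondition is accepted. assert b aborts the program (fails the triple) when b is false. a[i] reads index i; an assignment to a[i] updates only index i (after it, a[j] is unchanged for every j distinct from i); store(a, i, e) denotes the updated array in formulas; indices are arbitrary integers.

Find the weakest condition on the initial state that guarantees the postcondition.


Working backward. After the program, the postcondition val - 6 < -8 must hold; in canonical form it is val < -2.
Before cnt := 3*val: val < -2
Before vec[0] := val + 1: val < -2
Before assert 2*cnt - 1 >= 3*cnt - 1: cnt <= 0 && val < -2
Then branch requires cnt <= 0 && val < -2; else branch requires cnt <= 0 && cnt < val + 2.
Before the if: ((2*cnt == 10 && vec[1] >= -4) ==> (cnt <= 0 && val < -2)) && ((!(2*cnt == 10 && vec[1] >= -4)) ==> (cnt <= 0 && cnt < val + 2))
Answer: WP = ((2*cnt == 10 && vec[1] >= -4) ==> (cnt <= 0 && val < -2)) && ((!(2*cnt == 10 && vec[1] >= -4)) ==> (cnt <= 0 && cnt < val + 2))


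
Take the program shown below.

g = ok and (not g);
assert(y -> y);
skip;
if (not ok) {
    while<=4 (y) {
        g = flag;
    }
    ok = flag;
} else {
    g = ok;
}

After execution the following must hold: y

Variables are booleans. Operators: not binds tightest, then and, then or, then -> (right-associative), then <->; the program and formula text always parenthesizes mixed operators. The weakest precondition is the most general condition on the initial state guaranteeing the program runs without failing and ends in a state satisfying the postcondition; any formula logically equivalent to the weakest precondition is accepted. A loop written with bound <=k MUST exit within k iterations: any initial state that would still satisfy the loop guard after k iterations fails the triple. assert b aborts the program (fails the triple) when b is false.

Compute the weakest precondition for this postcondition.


Working backward. After the program, y must hold.
Then branch requires (y -> ((y -> ((y -> ((not y) and ((not y) -> y))) and ((not y) -> y))) and ((not y) -> y))) and ((not y) -> y); else branch requires y.
Before the if: ((not ok) -> ((y -> ((y -> ((y -> ((not y) and ((not y) -> y))) and ((not y) -> y))) and ((not y) -> y))) and ((not y) -> y))) and (ok -> y)
Before skip: ((not ok) -> ((y -> ((y -> ((y -> ((not y) and ((not y) -> y))) and ((not y) -> y))) and ((not y) -> y))) and ((not y) -> y))) and (ok -> y)
Before assert y -> y: ((not ok) -> ((y -> ((y -> ((y -> ((not y) and ((not y) -> y))) and ((not y) -> y))) and ((not y) -> y))) and ((not y) -> y))) and (ok -> y)
Before g := ok and (not g): ((not ok) -> ((y -> ((y -> ((y -> ((not y) and ((not y) -> y))) and ((not y) -> y))) and ((not y) -> y))) and ((not y) -> y))) and (ok -> y)
Answer: WP = ((not ok) -> ((y -> ((y -> ((y -> ((not y) and ((not y) -> y))) and ((not y) -> y))) and ((not y) -> y))) and ((not y) -> y))) and (ok -> y)


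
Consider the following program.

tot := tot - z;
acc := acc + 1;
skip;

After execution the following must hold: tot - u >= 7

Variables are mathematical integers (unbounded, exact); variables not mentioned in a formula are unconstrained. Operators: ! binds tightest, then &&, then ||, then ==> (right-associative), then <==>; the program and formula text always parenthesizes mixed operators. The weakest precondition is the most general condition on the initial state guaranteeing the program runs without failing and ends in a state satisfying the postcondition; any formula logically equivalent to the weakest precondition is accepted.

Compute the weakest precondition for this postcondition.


Working backward. After the program, the postcondition tot - u >= 7 must hold; in canonical form it is tot >= u + 7.
Before skip: tot >= u + 7
Before acc := acc + 1: tot >= u + 7
Before tot := tot - z: tot >= u + z + 7
Answer: WP = tot >= u + z + 7


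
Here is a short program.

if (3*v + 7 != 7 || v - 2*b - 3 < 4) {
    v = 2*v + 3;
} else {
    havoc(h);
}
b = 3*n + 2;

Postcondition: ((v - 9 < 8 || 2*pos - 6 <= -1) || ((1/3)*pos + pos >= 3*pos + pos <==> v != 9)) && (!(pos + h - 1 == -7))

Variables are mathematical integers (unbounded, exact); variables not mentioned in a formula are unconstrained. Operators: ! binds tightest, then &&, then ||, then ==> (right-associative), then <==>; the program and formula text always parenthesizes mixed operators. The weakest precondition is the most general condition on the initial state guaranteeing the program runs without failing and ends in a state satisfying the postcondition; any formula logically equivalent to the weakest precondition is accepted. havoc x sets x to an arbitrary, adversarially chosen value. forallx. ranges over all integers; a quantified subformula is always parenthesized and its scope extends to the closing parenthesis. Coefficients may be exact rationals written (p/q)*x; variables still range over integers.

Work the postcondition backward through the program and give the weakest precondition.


Working backward. After the program, the postcondition ((v - 9 < 8 || 2*pos - 6 <= -1) || ((1/3)*pos + pos >= 3*pos + pos <==> v != 9)) && (!(pos + h - 1 == -7)) must hold; in canonical form it is (v < 17 || 2*pos <= 5 || ((8/3)*pos <= 0 <==> v != 9)) && (!(h + pos == -6)).
Before b := 3*n + 2: (v < 17 || 2*pos <= 5 || ((8/3)*pos <= 0 <==> v != 9)) && (!(h + pos == -6))
Then branch requires (2*v < 14 || 2*pos <= 5 || ((8/3)*pos <= 0 <==> 2*v != 6)) && (!(h + pos == -6)); else branch requires forall h_1. ((v < 17 || 2*pos <= 5 || ((8/3)*pos <= 0 <==> v != 9)) && (!(h_1 + pos == -6))).
Before the if: ((3*v != 0 || v < 2*b + 7) ==> ((2*v < 14 || 2*pos <= 5 || ((8/3)*pos <= 0 <==> 2*v != 6)) && (!(h + pos == -6)))) && ((!(3*v != 0 || v < 2*b + 7)) ==> (forall h_1. ((v < 17 || 2*pos <= 5 || ((8/3)*pos <= 0 <==> v != 9)) && (!(h_1 + pos == -6)))))
Answer: WP = ((3*v != 0 || v < 2*b + 7) ==> ((2*v < 14 || 2*pos <= 5 || ((8/3)*pos <= 0 <==> 2*v != 6)) && (!(h + pos == -6)))) && ((!(3*v != 0 || v < 2*b + 7)) ==> (forall h_1. ((v < 17 || 2*pos <= 5 || ((8/3)*pos <= 0 <==> v != 9)) && (!(h_1 + pos == -6)))))


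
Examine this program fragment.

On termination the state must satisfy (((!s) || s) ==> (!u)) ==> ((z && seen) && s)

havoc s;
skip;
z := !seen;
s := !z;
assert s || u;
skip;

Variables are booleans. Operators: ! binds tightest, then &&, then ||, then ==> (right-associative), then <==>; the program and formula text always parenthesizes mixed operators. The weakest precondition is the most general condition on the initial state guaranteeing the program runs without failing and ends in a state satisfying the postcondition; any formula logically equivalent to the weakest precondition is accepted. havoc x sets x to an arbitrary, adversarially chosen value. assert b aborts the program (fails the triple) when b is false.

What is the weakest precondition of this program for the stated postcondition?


Working backward. After the program, the postcondition (((!s) || s) ==> (!u)) ==> ((z && seen) && s) must hold; in canonical form it is (!u) ==> (z && seen && s).
Before skip: (!u) ==> (z && seen && s)
Before assert s || u: (s || u) && ((!u) ==> (z && seen && s))
Before s := !z: ((!z) || u) && u
Before z := !seen: (seen || u) && u
Before skip: (seen || u) && u
Before havoc s: (seen || u) && u
Answer: WP = (seen || u) && u


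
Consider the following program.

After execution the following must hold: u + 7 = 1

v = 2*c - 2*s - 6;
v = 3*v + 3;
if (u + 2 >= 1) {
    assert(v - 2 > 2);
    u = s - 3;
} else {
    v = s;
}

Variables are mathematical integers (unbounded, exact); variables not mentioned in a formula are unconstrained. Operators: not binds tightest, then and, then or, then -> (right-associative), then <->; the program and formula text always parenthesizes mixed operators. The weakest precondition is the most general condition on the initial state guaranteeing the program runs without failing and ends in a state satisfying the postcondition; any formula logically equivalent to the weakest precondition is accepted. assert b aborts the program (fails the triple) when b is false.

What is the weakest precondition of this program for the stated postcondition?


Working backward. After the program, the postcondition u + 7 = 1 must hold; in canonical form it is u = -6.
Then branch requires v > 4 and s = -3; else branch requires u = -6.
Before the if: (u >= -1 -> (v > 4 and s = -3)) and ((not (u >= -1)) -> u = -6)
Before v := 3*v + 3: (u >= -1 -> (3*v > 1 and s = -3)) and ((not (u >= -1)) -> u = -6)
Before v := 2*c - 2*s - 6: (u >= -1 -> (6*c > 6*s + 19 and s = -3)) and ((not (u >= -1)) -> u = -6)
Answer: WP = (u >= -1 -> (6*c > 6*s + 19 and s = -3)) and ((not (u >= -1)) -> u = -6)


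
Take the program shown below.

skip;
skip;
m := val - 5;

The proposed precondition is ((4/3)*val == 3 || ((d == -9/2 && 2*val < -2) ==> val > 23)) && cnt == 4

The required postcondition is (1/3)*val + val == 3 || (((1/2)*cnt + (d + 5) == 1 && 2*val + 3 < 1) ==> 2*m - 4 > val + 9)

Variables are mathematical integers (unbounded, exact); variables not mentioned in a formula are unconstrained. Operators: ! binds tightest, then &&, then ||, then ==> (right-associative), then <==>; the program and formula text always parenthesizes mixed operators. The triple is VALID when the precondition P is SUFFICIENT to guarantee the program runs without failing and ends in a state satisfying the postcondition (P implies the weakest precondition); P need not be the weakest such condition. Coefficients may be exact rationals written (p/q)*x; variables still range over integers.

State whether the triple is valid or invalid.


Working backward. After the program, the postcondition (1/3)*val + val == 3 || (((1/2)*cnt + (d + 5) == 1 && 2*val + 3 < 1) ==> 2*m - 4 > val + 9) must hold; in canonical form it is (4/3)*val == 3 || (((1/2)*cnt + d == -4 && 2*val < -2) ==> 2*m > val + 13).
Before m := val - 5: (4/3)*val == 3 || (((1/2)*cnt + d == -4 && 2*val < -2) ==> val > 23)
Before skip: (4/3)*val == 3 || (((1/2)*cnt + d == -4 && 2*val < -2) ==> val > 23)
Before skip: (4/3)*val == 3 || (((1/2)*cnt + d == -4 && 2*val < -2) ==> val > 23)
The weakest precondition is (4/3)*val == 3 || (((1/2)*cnt + d == -4 && 2*val < -2) ==> val > 23).
Check whether ((4/3)*val == 3 || ((d == -9/2 && 2*val < -2) ==> val > 23)) && cnt == 4 implies it.
Countermodel: at the initial state cnt = 4, d = -6, val = -2, the precondition holds but the weakest precondition fails.
Answer: invalid


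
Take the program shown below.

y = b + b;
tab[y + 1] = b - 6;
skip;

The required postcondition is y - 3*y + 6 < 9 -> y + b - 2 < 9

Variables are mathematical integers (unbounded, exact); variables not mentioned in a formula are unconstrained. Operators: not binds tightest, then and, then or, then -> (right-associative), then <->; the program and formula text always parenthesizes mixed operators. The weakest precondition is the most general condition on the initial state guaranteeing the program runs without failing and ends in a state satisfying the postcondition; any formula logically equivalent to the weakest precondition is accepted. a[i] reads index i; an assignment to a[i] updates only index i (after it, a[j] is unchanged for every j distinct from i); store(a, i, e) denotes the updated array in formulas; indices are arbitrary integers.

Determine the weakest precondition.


Working backward. After the program, the postcondition y - 3*y + 6 < 9 -> y + b - 2 < 9 must hold; in canonical form it is 2*y > -3 -> b + y < 11.
Before skip: 2*y > -3 -> b + y < 11
Before tab[y + 1] := b - 6: 2*y > -3 -> b + y < 11
Before y := b + b: 4*b > -3 -> 3*b < 11
Answer: WP = 4*b > -3 -> 3*b < 11


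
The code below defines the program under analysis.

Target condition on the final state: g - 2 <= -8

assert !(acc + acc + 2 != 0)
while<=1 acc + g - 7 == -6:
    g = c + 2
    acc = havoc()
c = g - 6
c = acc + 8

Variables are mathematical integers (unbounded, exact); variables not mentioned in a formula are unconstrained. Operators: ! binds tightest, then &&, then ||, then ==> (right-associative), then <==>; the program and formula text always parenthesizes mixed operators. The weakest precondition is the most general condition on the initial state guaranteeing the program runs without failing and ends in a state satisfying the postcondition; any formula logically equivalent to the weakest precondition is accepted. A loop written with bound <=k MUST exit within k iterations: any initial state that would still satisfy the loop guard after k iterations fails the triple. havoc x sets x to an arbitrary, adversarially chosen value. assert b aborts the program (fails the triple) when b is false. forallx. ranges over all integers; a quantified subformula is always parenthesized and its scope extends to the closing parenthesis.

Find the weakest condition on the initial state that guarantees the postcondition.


Working backward. After the program, the postcondition g - 2 <= -8 must hold; in canonical form it is g <= -6.
Before c := acc + 8: g <= -6
Before c := g - 6: g <= -6
Before the loop (bound <=1), unroll the exhaustion recursion (WP_0 = exit-now case; WP_j = one more guarded iteration, up to j = 1):
  WP_0: (!(acc + g == 1)) && g <= -6
  WP_1: (acc + g == 1 ==> (forall acc_1. ((!(acc_1 + c == -1)) && c <= -8))) && ((!(acc + g == 1)) ==> g <= -6)
So before the loop: (acc + g == 1 ==> (forall acc_1. ((!(acc_1 + c == -1)) && c <= -8))) && ((!(acc + g == 1)) ==> g <= -6)
Before assert !(acc + acc + 2 != 0): (!(2*acc != -2)) && (acc + g == 1 ==> (forall acc_1. ((!(acc_1 + c == -1)) && c <= -8))) && ((!(acc + g == 1)) ==> g <= -6)
Answer: WP = (!(2*acc != -2)) && (acc + g == 1 ==> (forall acc_1. ((!(acc_1 + c == -1)) && c <= -8))) && ((!(acc + g == 1)) ==> g <= -6)
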